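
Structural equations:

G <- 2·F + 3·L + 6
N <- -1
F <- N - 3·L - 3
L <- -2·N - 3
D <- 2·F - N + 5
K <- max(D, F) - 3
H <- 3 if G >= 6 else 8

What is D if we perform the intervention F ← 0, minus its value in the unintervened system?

2

The intervention breaks the incoming arrows to F: F <- N - 3·L - 3 no longer applies, and F = 0.
D = 2·F - N + 5  [with F=0, N=-1]  = 6
Without intervention: L = -2·N - 3  [with N=-1]  = -1; F = N - 3·L - 3  [with N=-1, L=-1]  = -1; D = 2·F - N + 5  [with F=-1, N=-1]  = 4.
Change = 6 − 4 = 2.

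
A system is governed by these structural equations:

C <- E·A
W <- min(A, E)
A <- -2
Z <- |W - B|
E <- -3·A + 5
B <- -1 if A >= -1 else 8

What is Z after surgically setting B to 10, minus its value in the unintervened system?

do(B=10) replaces the equation B <- -1 if A >= -1 else 8 with the constant B = 10.
E = -3·A + 5  [with A=-2]  = 11
W = min(A, E)  [with A=-2, E=11]  = -2
Z = |W - B|  [with W=-2, B=10]  = 12
Without intervention: B = -1 if A >= -1 else 8  [with A=-2]  = 8; E = -3·A + 5  [with A=-2]  = 11; W = min(A, E)  [with A=-2, E=11]  = -2; Z = |W - B|  [with W=-2, B=8]  = 10.
Change = 12 − 10 = 2.

2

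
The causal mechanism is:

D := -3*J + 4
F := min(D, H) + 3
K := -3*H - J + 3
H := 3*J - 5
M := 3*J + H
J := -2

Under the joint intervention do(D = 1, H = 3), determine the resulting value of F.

Setting D = 1, H = 3 by intervention discards those variables' equations.
F = min(D, H) + 3  [with D=1, H=3]  = 4

4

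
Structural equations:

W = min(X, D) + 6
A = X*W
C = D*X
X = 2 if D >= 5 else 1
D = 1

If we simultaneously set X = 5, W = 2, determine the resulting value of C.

5

Setting X = 5, W = 2 by intervention discards those variables' equations.
C = D*X  [with D=1, X=5]  = 5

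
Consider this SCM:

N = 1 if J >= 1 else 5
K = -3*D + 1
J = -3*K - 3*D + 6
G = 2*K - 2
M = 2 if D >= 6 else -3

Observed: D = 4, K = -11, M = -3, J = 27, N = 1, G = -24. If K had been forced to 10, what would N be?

5

do(K=10) replaces the equation K = -3*D + 1 with the constant K = 10.
J = -3*K - 3*D + 6  [with K=10, D=4]  = -36
N = 1 if J >= 1 else 5  [with J=-36]  = 5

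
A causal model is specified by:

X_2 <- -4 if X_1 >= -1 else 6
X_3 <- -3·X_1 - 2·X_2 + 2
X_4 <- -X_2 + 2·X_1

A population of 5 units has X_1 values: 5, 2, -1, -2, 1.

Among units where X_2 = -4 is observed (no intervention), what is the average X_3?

E[X_3|X_2=-4] averages over only the 4 units with X_2=-4 (X_1 = 5, 2, -1, 1): X_3 = -5, 4, 13, 7, mean 4.75.

4.75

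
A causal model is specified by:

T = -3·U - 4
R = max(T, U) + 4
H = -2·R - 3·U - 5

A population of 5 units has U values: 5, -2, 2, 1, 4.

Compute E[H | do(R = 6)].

-23

do(R=6) breaks R's dependence on U. With R=6 fixed, H across the units is -32, -11, -23, -20, -29, mean -23.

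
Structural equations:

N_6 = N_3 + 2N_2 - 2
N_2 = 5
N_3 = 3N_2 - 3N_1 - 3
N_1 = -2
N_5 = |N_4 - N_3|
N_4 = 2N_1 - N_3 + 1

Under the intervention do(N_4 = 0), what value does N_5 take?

Intervening sets N_4 = 0 and removes its equation (N_4 = 2N_1 - N_3 + 1).
N_3 = 3N_2 - 3N_1 - 3  [with N_2=5, N_1=-2]  = 18
N_5 = |N_4 - N_3|  [with N_4=0, N_3=18]  = 18

18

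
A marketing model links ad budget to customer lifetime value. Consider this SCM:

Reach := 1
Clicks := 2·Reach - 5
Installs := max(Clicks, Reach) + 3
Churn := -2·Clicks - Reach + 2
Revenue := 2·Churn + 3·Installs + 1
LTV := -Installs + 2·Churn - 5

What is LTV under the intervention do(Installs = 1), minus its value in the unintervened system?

The intervention breaks the incoming arrows to Installs: Installs := max(Clicks, Reach) + 3 no longer applies, and Installs = 1.
Clicks = 2·Reach - 5  [with Reach=1]  = -3
Churn = -2·Clicks - Reach + 2  [with Clicks=-3, Reach=1]  = 7
LTV = -Installs + 2·Churn - 5  [with Installs=1, Churn=7]  = 8
Without intervention: Clicks = 2·Reach - 5  [with Reach=1]  = -3; Installs = max(Clicks, Reach) + 3  [with Clicks=-3, Reach=1]  = 4; Churn = -2·Clicks - Reach + 2  [with Clicks=-3, Reach=1]  = 7; LTV = -Installs + 2·Churn - 5  [with Installs=4, Churn=7]  = 5.
Change = 8 − 5 = 3.

3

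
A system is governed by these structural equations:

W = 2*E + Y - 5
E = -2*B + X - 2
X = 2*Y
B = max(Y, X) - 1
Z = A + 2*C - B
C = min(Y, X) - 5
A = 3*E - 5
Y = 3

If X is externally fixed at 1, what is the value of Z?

-30

do(X=1) replaces the equation X = 2*Y with the constant X = 1.
B = max(Y, X) - 1  [with Y=3, X=1]  = 2
E = -2*B + X - 2  [with B=2, X=1]  = -5
C = min(Y, X) - 5  [with Y=3, X=1]  = -4
A = 3*E - 5  [with E=-5]  = -20
Z = A + 2*C - B  [with A=-20, C=-4, B=2]  = -30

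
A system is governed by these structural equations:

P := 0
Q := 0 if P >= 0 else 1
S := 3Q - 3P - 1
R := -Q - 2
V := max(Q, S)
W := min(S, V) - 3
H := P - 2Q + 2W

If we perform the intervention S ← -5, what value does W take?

-8

The intervention breaks the incoming arrows to S: S := 3Q - 3P - 1 no longer applies, and S = -5.
Q = 0 if P >= 0 else 1  [with P=0]  = 0
V = max(Q, S)  [with Q=0, S=-5]  = 0
W = min(S, V) - 3  [with S=-5, V=0]  = -8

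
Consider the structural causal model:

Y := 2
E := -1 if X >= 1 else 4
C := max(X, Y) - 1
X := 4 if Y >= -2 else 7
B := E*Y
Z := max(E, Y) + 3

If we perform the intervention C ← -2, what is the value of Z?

5

The intervention breaks the incoming arrows to C: C := max(X, Y) - 1 no longer applies, and C = -2.
Since Z is not a descendant of the intervened variable, it is unaffected.
X = 4 if Y >= -2 else 7  [with Y=2]  = 4
E = -1 if X >= 1 else 4  [with X=4]  = -1
Z = max(E, Y) + 3  [with E=-1, Y=2]  = 5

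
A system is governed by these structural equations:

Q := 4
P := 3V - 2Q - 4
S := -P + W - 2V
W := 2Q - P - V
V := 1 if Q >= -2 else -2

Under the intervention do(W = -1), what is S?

Intervening sets W = -1 and removes its equation (W := 2Q - P - V).
V = 1 if Q >= -2 else -2  [with Q=4]  = 1
P = 3V - 2Q - 4  [with V=1, Q=4]  = -9
S = -P + W - 2V  [with P=-9, W=-1, V=1]  = 6

6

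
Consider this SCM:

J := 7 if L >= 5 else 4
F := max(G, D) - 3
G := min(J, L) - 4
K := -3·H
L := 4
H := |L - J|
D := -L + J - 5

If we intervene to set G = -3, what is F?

Under do(G=-3), the mechanism G := min(J, L) - 4 is discarded; G is fixed at -3.
J = 7 if L >= 5 else 4  [with L=4]  = 4
D = -L + J - 5  [with L=4, J=4]  = -5
F = max(G, D) - 3  [with G=-3, D=-5]  = -6

-6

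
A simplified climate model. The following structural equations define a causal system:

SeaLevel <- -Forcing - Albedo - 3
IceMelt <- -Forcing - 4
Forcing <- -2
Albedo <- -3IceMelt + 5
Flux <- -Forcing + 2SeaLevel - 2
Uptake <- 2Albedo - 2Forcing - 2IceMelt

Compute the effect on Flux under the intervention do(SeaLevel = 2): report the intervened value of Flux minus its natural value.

Intervening sets SeaLevel = 2 and removes its equation (SeaLevel <- -Forcing - Albedo - 3).
Flux = -Forcing + 2SeaLevel - 2  [with Forcing=-2, SeaLevel=2]  = 4
Without intervention: IceMelt = -Forcing - 4  [with Forcing=-2]  = -2; Albedo = -3IceMelt + 5  [with IceMelt=-2]  = 11; SeaLevel = -Forcing - Albedo - 3  [with Forcing=-2, Albedo=11]  = -12; Flux = -Forcing + 2SeaLevel - 2  [with Forcing=-2, SeaLevel=-12]  = -24.
Change = 4 − (-24) = 28.

28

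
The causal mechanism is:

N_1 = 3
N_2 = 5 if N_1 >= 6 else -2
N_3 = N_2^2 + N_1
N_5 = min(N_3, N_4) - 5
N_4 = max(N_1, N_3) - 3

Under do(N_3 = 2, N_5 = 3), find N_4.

The joint intervention fixes N_3 = 2, N_5 = 3, removing each variable's own equation.
N_4 = max(N_1, N_3) - 3  [with N_1=3, N_3=2]  = 0

0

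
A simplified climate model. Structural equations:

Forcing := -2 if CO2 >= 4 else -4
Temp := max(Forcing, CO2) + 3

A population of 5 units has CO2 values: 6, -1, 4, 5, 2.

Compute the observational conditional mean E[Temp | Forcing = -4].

3.5

E[Temp|Forcing=-4] averages over only the 2 units with Forcing=-4 (CO2 = -1, 2): Temp = 2, 5, mean 3.5.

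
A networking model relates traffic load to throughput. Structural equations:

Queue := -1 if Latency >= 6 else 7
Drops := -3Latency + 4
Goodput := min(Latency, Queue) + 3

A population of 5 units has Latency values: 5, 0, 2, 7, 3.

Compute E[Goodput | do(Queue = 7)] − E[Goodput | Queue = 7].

The intervention sets Queue=7 in all 5 units regardless of Latency. Recomputing Goodput per unit gives 8, 3, 5, 10, 6; average 6.4.
Observing Queue=7 restricts to units where Queue's equation naturally yields 7: Latency ∈ {5, 0, 2, 3}. In that subpopulation Goodput = 8, 3, 5, 6, mean 5.5.
Difference = 6.4 − 5.5 = 0.9.

0.9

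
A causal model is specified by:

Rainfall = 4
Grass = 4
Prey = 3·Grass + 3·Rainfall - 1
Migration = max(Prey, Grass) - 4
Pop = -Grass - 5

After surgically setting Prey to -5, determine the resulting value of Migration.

0

The intervention breaks the incoming arrows to Prey: Prey = 3·Grass + 3·Rainfall - 1 no longer applies, and Prey = -5.
Migration = max(Prey, Grass) - 4  [with Prey=-5, Grass=4]  = 0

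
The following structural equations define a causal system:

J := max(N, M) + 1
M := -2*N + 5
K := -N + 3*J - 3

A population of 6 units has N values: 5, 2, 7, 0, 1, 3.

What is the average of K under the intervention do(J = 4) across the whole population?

do(J=4) breaks J's dependence on N. With J=4 fixed, K across the units is 4, 7, 2, 9, 8, 6, mean 6.

6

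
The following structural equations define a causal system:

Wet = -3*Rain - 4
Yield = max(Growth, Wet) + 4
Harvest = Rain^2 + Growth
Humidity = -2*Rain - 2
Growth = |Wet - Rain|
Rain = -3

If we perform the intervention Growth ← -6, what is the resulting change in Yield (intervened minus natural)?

-3

do(Growth=-6) replaces the equation Growth = |Wet - Rain| with the constant Growth = -6.
Wet = -3*Rain - 4  [with Rain=-3]  = 5
Yield = max(Growth, Wet) + 4  [with Growth=-6, Wet=5]  = 9
Without intervention: Wet = -3*Rain - 4  [with Rain=-3]  = 5; Growth = |Wet - Rain|  [with Wet=5, Rain=-3]  = 8; Yield = max(Growth, Wet) + 4  [with Growth=8, Wet=5]  = 12.
Change = 9 − 12 = -3.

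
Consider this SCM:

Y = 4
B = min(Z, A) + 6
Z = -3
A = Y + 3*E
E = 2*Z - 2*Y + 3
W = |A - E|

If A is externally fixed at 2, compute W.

Under do(A=2), the mechanism A = Y + 3*E is discarded; A is fixed at 2.
E = 2*Z - 2*Y + 3  [with Z=-3, Y=4]  = -11
W = |A - E|  [with A=2, E=-11]  = 13

13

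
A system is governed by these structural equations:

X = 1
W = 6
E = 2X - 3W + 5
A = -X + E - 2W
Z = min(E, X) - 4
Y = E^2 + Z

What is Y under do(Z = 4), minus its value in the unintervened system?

19

The intervention breaks the incoming arrows to Z: Z = min(E, X) - 4 no longer applies, and Z = 4.
E = 2X - 3W + 5  [with X=1, W=6]  = -11
Y = E^2 + Z  [with E=-11, Z=4]  = 125
Without intervention: E = 2X - 3W + 5  [with X=1, W=6]  = -11; Z = min(E, X) - 4  [with E=-11, X=1]  = -15; Y = E^2 + Z  [with E=-11, Z=-15]  = 106.
Change = 125 − 106 = 19.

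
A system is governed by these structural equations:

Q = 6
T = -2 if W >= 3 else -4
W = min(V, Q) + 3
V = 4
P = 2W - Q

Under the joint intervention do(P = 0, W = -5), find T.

Under do(P = 0, W = -5), each intervened variable's structural equation is replaced by its fixed value.
T = -2 if W >= 3 else -4  [with W=-5]  = -4

-4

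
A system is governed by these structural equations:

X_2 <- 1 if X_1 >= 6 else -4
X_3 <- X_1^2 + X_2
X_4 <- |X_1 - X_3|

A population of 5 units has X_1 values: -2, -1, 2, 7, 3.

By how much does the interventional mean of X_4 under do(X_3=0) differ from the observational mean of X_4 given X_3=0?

Every unit gets X_3=0 under the intervention. X_4 values become 2, 1, 2, 7, 3; E[X_4|do(X_3=0)] = 3.
Observing X_3=0 restricts to units where X_3's equation naturally yields 0: X_1 ∈ {-2, 2}. In that subpopulation X_4 = 2, 2, mean 2.
Difference = 3 − 2 = 1.

1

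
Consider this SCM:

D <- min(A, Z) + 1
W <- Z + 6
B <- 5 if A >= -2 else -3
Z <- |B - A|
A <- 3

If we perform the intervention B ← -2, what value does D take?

4

Under do(B=-2), the mechanism B <- 5 if A >= -2 else -3 is discarded; B is fixed at -2.
Z = |B - A|  [with B=-2, A=3]  = 5
D = min(A, Z) + 1  [with A=3, Z=5]  = 4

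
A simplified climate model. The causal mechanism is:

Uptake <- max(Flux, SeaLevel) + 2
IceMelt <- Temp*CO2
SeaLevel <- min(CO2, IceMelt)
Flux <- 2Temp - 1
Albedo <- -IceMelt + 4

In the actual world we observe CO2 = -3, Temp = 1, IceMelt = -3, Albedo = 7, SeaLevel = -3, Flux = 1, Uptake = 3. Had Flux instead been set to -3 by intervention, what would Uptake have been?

Intervening sets Flux = -3 and removes its equation (Flux <- 2Temp - 1).
IceMelt = Temp*CO2  [with Temp=1, CO2=-3]  = -3
SeaLevel = min(CO2, IceMelt)  [with CO2=-3, IceMelt=-3]  = -3
Uptake = max(Flux, SeaLevel) + 2  [with Flux=-3, SeaLevel=-3]  = -1

-1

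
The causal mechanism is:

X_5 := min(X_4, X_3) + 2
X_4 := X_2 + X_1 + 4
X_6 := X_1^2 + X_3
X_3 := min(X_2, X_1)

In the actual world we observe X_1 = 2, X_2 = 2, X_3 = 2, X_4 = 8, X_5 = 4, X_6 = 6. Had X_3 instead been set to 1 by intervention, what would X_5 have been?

3

do(X_3=1) replaces the equation X_3 := min(X_2, X_1) with the constant X_3 = 1.
X_4 = X_2 + X_1 + 4  [with X_2=2, X_1=2]  = 8
X_5 = min(X_4, X_3) + 2  [with X_4=8, X_3=1]  = 3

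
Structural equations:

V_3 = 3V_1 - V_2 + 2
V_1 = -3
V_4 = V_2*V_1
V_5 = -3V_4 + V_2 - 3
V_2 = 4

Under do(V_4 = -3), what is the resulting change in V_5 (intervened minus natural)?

-27

Intervening sets V_4 = -3 and removes its equation (V_4 = V_2*V_1).
V_5 = -3V_4 + V_2 - 3  [with V_4=-3, V_2=4]  = 10
Without intervention: V_4 = V_2*V_1  [with V_2=4, V_1=-3]  = -12; V_5 = -3V_4 + V_2 - 3  [with V_4=-12, V_2=4]  = 37.
Change = 10 − 37 = -27.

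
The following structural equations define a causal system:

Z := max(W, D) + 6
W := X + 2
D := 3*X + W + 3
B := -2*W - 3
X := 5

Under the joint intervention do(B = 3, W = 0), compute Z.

Setting B = 3, W = 0 by intervention discards those variables' equations.
D = 3*X + W + 3  [with X=5, W=0]  = 18
Z = max(W, D) + 6  [with W=0, D=18]  = 24

24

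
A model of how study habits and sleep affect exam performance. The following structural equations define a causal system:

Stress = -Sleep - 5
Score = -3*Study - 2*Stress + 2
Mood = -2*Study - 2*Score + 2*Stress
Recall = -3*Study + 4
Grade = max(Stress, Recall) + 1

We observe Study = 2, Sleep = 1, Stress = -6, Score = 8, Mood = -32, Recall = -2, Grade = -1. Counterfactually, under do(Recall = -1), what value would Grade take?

0

Intervening sets Recall = -1 and removes its equation (Recall = -3*Study + 4).
Stress = -Sleep - 5  [with Sleep=1]  = -6
Grade = max(Stress, Recall) + 1  [with Stress=-6, Recall=-1]  = 0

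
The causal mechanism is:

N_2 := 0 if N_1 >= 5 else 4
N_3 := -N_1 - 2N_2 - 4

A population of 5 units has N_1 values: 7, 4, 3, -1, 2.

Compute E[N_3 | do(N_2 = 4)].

-15

Under do(N_2=4), N_2's equation is replaced by N_2=4 for every unit. Per-unit N_3: -19, -16, -15, -11, -14. Mean = -15.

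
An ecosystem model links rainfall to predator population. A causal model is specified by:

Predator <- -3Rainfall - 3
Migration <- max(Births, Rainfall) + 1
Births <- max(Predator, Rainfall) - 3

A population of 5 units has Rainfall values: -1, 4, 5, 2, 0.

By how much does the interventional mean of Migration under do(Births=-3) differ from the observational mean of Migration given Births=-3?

2.5

Under do(Births=-3), Births's equation is replaced by Births=-3 for every unit. Per-unit Migration: 0, 5, 6, 3, 1. Mean = 3.
Conditioning on Births=-3 selects the 2 unit(s) with Rainfall ∈ {-1, 0}. Their Migration values: 0, 1. Mean = 0.5.
Difference = 3 − 0.5 = 2.5.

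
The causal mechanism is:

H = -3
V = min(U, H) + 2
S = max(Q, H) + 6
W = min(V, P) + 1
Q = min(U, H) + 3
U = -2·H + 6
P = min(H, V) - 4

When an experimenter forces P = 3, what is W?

Intervening sets P = 3 and removes its equation (P = min(H, V) - 4).
U = -2·H + 6  [with H=-3]  = 12
V = min(U, H) + 2  [with U=12, H=-3]  = -1
W = min(V, P) + 1  [with V=-1, P=3]  = 0

0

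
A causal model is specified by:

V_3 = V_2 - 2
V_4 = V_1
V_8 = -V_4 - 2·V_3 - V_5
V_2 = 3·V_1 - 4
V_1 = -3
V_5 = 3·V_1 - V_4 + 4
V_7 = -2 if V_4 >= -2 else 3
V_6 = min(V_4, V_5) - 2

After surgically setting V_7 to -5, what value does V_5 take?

-2

The intervention breaks the incoming arrows to V_7: V_7 = -2 if V_4 >= -2 else 3 no longer applies, and V_7 = -5.
V_5 is not downstream of the intervention, so its value is determined by the original equations.
V_4 = V_1  [with V_1=-3]  = -3
V_5 = 3·V_1 - V_4 + 4  [with V_1=-3, V_4=-3]  = -2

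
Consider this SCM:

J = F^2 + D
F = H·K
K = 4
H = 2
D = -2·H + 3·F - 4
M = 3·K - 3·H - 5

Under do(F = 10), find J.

do(F=10) replaces the equation F = H·K with the constant F = 10.
D = -2·H + 3·F - 4  [with H=2, F=10]  = 22
J = F^2 + D  [with F=10, D=22]  = 122

122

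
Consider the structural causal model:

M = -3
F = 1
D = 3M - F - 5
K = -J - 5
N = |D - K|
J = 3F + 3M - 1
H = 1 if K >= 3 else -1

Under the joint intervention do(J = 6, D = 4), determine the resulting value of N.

Under do(J = 6, D = 4), each intervened variable's structural equation is replaced by its fixed value.
K = -J - 5  [with J=6]  = -11
N = |D - K|  [with D=4, K=-11]  = 15

15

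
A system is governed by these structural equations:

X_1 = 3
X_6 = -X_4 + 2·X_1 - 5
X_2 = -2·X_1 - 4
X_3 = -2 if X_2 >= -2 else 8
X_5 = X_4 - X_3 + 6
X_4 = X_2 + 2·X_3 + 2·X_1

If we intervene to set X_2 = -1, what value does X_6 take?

0

Under do(X_2=-1), the mechanism X_2 = -2·X_1 - 4 is discarded; X_2 is fixed at -1.
X_3 = -2 if X_2 >= -2 else 8  [with X_2=-1]  = -2
X_4 = X_2 + 2·X_3 + 2·X_1  [with X_2=-1, X_3=-2, X_1=3]  = 1
X_6 = -X_4 + 2·X_1 - 5  [with X_4=1, X_1=3]  = 0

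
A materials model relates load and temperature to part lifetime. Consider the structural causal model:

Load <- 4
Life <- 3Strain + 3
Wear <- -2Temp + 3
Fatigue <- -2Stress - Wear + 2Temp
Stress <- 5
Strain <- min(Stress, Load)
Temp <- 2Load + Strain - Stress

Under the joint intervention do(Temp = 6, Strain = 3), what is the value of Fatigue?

11

The joint intervention fixes Temp = 6, Strain = 3, removing each variable's own equation.
Wear = -2Temp + 3  [with Temp=6]  = -9
Fatigue = -2Stress - Wear + 2Temp  [with Stress=5, Wear=-9, Temp=6]  = 11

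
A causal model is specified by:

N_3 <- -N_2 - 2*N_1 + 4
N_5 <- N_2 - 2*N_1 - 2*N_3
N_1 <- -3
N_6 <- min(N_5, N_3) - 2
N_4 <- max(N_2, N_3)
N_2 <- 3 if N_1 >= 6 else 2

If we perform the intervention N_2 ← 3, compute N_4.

Under do(N_2=3), the mechanism N_2 <- 3 if N_1 >= 6 else 2 is discarded; N_2 is fixed at 3.
N_3 = -N_2 - 2*N_1 + 4  [with N_2=3, N_1=-3]  = 7
N_4 = max(N_2, N_3)  [with N_2=3, N_3=7]  = 7

7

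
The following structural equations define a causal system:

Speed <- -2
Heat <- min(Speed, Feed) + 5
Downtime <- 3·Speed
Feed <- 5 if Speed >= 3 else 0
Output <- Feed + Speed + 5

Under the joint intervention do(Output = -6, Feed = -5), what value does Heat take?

Setting Output = -6, Feed = -5 by intervention discards those variables' equations.
Heat = min(Speed, Feed) + 5  [with Speed=-2, Feed=-5]  = 0

0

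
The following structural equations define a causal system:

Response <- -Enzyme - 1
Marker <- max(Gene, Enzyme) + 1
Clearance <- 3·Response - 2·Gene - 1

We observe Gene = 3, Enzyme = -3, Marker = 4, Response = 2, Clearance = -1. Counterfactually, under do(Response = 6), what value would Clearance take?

11

Intervening sets Response = 6 and removes its equation (Response <- -Enzyme - 1).
Clearance = 3·Response - 2·Gene - 1  [with Response=6, Gene=3]  = 11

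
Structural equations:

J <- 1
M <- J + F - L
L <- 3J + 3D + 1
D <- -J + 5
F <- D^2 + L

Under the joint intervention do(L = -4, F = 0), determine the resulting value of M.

5

Setting L = -4, F = 0 by intervention discards those variables' equations.
M = J + F - L  [with J=1, F=0, L=-4]  = 5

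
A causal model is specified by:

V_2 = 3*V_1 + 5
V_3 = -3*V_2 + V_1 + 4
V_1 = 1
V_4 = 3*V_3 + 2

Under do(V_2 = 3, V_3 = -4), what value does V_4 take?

Setting V_2 = 3, V_3 = -4 by intervention discards those variables' equations.
V_4 = 3*V_3 + 2  [with V_3=-4]  = -10

-10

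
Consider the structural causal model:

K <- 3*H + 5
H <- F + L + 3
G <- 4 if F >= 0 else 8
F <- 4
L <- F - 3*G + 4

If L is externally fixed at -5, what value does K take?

11

do(L=-5) replaces the equation L <- F - 3*G + 4 with the constant L = -5.
H = F + L + 3  [with F=4, L=-5]  = 2
K = 3*H + 5  [with H=2]  = 11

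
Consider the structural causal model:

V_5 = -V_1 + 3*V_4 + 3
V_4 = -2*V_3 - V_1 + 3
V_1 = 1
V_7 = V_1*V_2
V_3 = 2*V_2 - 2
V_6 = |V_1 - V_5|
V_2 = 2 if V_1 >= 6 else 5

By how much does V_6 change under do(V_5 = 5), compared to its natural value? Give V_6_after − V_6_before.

The intervention breaks the incoming arrows to V_5: V_5 = -V_1 + 3*V_4 + 3 no longer applies, and V_5 = 5.
V_6 = |V_1 - V_5|  [with V_1=1, V_5=5]  = 4
Without intervention: V_2 = 2 if V_1 >= 6 else 5  [with V_1=1]  = 5; V_3 = 2*V_2 - 2  [with V_2=5]  = 8; V_4 = -2*V_3 - V_1 + 3  [with V_3=8, V_1=1]  = -14; V_5 = -V_1 + 3*V_4 + 3  [with V_1=1, V_4=-14]  = -40; V_6 = |V_1 - V_5|  [with V_1=1, V_5=-40]  = 41.
Change = 4 − 41 = -37.

-37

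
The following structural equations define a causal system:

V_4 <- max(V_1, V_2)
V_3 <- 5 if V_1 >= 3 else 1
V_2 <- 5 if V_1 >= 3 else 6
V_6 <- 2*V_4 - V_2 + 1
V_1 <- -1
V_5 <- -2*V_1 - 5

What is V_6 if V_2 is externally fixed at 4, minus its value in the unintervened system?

-2

Under do(V_2=4), the mechanism V_2 <- 5 if V_1 >= 3 else 6 is discarded; V_2 is fixed at 4.
V_4 = max(V_1, V_2)  [with V_1=-1, V_2=4]  = 4
V_6 = 2*V_4 - V_2 + 1  [with V_4=4, V_2=4]  = 5
Without intervention: V_2 = 5 if V_1 >= 3 else 6  [with V_1=-1]  = 6; V_4 = max(V_1, V_2)  [with V_1=-1, V_2=6]  = 6; V_6 = 2*V_4 - V_2 + 1  [with V_4=6, V_2=6]  = 7.
Change = 5 − 7 = -2.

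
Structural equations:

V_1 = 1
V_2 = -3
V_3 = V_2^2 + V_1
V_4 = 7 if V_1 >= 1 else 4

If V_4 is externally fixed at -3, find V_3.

10

Under do(V_4=-3), the mechanism V_4 = 7 if V_1 >= 1 else 4 is discarded; V_4 is fixed at -3.
Since V_3 is not a descendant of the intervened variable, it is unaffected.
V_3 = V_2^2 + V_1  [with V_2=-3, V_1=1]  = 10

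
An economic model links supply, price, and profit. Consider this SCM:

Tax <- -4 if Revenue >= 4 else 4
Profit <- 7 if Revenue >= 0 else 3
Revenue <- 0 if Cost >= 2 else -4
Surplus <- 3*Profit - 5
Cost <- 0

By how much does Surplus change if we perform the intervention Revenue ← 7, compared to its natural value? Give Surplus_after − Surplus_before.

do(Revenue=7) replaces the equation Revenue <- 0 if Cost >= 2 else -4 with the constant Revenue = 7.
Profit = 7 if Revenue >= 0 else 3  [with Revenue=7]  = 7
Surplus = 3*Profit - 5  [with Profit=7]  = 16
Without intervention: Revenue = 0 if Cost >= 2 else -4  [with Cost=0]  = -4; Profit = 7 if Revenue >= 0 else 3  [with Revenue=-4]  = 3; Surplus = 3*Profit - 5  [with Profit=3]  = 4.
Change = 16 − 4 = 12.

12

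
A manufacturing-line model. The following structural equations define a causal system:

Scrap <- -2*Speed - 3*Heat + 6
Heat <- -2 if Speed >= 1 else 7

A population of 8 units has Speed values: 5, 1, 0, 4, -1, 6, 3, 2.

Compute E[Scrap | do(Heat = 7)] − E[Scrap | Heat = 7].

Under do(Heat=7), Heat's equation is replaced by Heat=7 for every unit. Per-unit Scrap: -25, -17, -15, -23, -13, -27, -21, -19. Mean = -20.
E[Scrap|Heat=7] averages over only the 2 units with Heat=7 (Speed = 0, -1): Scrap = -15, -13, mean -14.
Difference = -20 − (-14) = -6.

-6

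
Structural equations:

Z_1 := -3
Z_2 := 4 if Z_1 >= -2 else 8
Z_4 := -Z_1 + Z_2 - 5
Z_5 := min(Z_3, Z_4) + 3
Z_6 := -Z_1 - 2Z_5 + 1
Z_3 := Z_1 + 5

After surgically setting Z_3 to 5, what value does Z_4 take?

6

The intervention breaks the incoming arrows to Z_3: Z_3 := Z_1 + 5 no longer applies, and Z_3 = 5.
Z_4 is not downstream of the intervention, so its value is determined by the original equations.
Z_2 = 4 if Z_1 >= -2 else 8  [with Z_1=-3]  = 8
Z_4 = -Z_1 + Z_2 - 5  [with Z_1=-3, Z_2=8]  = 6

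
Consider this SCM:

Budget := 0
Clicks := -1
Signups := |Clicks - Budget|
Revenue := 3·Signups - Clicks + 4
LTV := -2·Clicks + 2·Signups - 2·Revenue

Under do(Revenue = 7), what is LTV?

Intervening sets Revenue = 7 and removes its equation (Revenue := 3·Signups - Clicks + 4).
Signups = |Clicks - Budget|  [with Clicks=-1, Budget=0]  = 1
LTV = -2·Clicks + 2·Signups - 2·Revenue  [with Clicks=-1, Signups=1, Revenue=7]  = -10

-10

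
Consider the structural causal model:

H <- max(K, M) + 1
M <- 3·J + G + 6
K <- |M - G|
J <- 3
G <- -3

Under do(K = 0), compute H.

Intervening sets K = 0 and removes its equation (K <- |M - G|).
M = 3·J + G + 6  [with J=3, G=-3]  = 12
H = max(K, M) + 1  [with K=0, M=12]  = 13

13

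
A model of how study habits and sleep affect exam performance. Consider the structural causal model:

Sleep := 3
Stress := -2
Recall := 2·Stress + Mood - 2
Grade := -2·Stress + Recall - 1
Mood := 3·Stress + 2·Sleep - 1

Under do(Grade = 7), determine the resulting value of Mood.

do(Grade=7) replaces the equation Grade := -2·Stress + Recall - 1 with the constant Grade = 7.
Mood is not downstream of the intervention, so its value is determined by the original equations.
Mood = 3·Stress + 2·Sleep - 1  [with Stress=-2, Sleep=3]  = -1

-1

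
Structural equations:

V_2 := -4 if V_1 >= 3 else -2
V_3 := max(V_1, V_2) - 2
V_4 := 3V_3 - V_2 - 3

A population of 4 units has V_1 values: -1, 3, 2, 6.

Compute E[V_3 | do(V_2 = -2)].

0.5

Every unit gets V_2=-2 under the intervention. V_3 values become -3, 1, 0, 4; E[V_3|do(V_2=-2)] = 0.5.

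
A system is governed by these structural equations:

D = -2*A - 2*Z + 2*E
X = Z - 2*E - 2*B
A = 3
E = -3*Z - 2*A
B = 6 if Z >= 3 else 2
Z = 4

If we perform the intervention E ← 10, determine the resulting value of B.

6

The intervention breaks the incoming arrows to E: E = -3*Z - 2*A no longer applies, and E = 10.
B is not downstream of the intervention, so its value is determined by the original equations.
B = 6 if Z >= 3 else 2  [with Z=4]  = 6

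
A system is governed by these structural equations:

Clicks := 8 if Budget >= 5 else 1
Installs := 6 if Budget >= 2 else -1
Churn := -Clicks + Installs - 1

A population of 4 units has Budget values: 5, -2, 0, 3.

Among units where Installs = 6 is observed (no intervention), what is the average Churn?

0.5

Observing Installs=6 restricts to units where Installs's equation naturally yields 6: Budget ∈ {5, 3}. In that subpopulation Churn = -3, 4, mean 0.5.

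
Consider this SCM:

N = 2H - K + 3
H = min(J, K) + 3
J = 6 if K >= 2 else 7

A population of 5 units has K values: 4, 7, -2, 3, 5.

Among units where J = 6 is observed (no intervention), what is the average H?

7.5

Observing J=6 restricts to units where J's equation naturally yields 6: K ∈ {4, 7, 3, 5}. In that subpopulation H = 7, 9, 6, 8, mean 7.5.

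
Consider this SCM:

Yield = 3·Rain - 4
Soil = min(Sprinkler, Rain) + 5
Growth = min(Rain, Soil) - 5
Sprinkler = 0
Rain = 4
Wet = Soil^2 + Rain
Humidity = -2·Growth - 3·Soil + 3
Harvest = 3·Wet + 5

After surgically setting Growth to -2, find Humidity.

The intervention breaks the incoming arrows to Growth: Growth = min(Rain, Soil) - 5 no longer applies, and Growth = -2.
Soil = min(Sprinkler, Rain) + 5  [with Sprinkler=0, Rain=4]  = 5
Humidity = -2·Growth - 3·Soil + 3  [with Growth=-2, Soil=5]  = -8

-8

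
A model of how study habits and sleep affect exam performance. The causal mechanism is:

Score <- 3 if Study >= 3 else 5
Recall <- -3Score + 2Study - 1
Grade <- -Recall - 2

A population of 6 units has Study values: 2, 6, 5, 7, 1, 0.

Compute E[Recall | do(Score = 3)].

-3

do(Score=3) breaks Score's dependence on Study. With Score=3 fixed, Recall across the units is -6, 2, 0, 4, -8, -10, mean -3.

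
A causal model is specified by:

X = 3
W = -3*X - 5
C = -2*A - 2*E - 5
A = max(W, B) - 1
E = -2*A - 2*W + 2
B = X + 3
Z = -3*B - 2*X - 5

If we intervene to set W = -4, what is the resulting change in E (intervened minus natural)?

-20

Under do(W=-4), the mechanism W = -3*X - 5 is discarded; W is fixed at -4.
B = X + 3  [with X=3]  = 6
A = max(W, B) - 1  [with W=-4, B=6]  = 5
E = -2*A - 2*W + 2  [with A=5, W=-4]  = 0
Without intervention: W = -3*X - 5  [with X=3]  = -14; B = X + 3  [with X=3]  = 6; A = max(W, B) - 1  [with W=-14, B=6]  = 5; E = -2*A - 2*W + 2  [with A=5, W=-14]  = 20.
Change = 0 − 20 = -20.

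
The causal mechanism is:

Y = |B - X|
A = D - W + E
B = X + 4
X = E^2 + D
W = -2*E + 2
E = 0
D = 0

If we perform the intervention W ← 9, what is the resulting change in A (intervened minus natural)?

The intervention breaks the incoming arrows to W: W = -2*E + 2 no longer applies, and W = 9.
A = D - W + E  [with D=0, W=9, E=0]  = -9
Without intervention: W = -2*E + 2  [with E=0]  = 2; A = D - W + E  [with D=0, W=2, E=0]  = -2.
Change = -9 − (-2) = -7.

-7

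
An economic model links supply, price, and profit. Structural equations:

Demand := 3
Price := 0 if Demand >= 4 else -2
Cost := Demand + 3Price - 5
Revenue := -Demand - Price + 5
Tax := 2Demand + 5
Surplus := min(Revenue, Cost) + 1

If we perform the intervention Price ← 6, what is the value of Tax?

11

do(Price=6) replaces the equation Price := 0 if Demand >= 4 else -2 with the constant Price = 6.
Since Tax is not a descendant of the intervened variable, it is unaffected.
Tax = 2Demand + 5  [with Demand=3]  = 11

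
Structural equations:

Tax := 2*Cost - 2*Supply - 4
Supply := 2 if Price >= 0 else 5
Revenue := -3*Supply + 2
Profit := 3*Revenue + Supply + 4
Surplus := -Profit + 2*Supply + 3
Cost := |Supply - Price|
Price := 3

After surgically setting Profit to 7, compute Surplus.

Intervening sets Profit = 7 and removes its equation (Profit := 3*Revenue + Supply + 4).
Supply = 2 if Price >= 0 else 5  [with Price=3]  = 2
Surplus = -Profit + 2*Supply + 3  [with Profit=7, Supply=2]  = 0

0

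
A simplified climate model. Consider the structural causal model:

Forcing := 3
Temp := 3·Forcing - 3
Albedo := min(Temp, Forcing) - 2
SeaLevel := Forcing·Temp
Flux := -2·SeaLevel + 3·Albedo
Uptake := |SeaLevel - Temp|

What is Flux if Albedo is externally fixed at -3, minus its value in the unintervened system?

-12

do(Albedo=-3) replaces the equation Albedo := min(Temp, Forcing) - 2 with the constant Albedo = -3.
Temp = 3·Forcing - 3  [with Forcing=3]  = 6
SeaLevel = Forcing·Temp  [with Forcing=3, Temp=6]  = 18
Flux = -2·SeaLevel + 3·Albedo  [with SeaLevel=18, Albedo=-3]  = -45
Without intervention: Temp = 3·Forcing - 3  [with Forcing=3]  = 6; Albedo = min(Temp, Forcing) - 2  [with Temp=6, Forcing=3]  = 1; SeaLevel = Forcing·Temp  [with Forcing=3, Temp=6]  = 18; Flux = -2·SeaLevel + 3·Albedo  [with SeaLevel=18, Albedo=1]  = -33.
Change = -45 − (-33) = -12.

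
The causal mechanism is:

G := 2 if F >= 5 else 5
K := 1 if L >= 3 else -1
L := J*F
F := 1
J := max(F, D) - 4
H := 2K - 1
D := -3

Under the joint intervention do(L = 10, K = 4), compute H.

Under do(L = 10, K = 4), each intervened variable's structural equation is replaced by its fixed value.
H = 2K - 1  [with K=4]  = 7

7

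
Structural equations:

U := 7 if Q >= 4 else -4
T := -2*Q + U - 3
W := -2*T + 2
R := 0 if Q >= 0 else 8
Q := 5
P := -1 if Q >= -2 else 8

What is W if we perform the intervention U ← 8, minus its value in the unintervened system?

-2

do(U=8) replaces the equation U := 7 if Q >= 4 else -4 with the constant U = 8.
T = -2*Q + U - 3  [with Q=5, U=8]  = -5
W = -2*T + 2  [with T=-5]  = 12
Without intervention: U = 7 if Q >= 4 else -4  [with Q=5]  = 7; T = -2*Q + U - 3  [with Q=5, U=7]  = -6; W = -2*T + 2  [with T=-6]  = 14.
Change = 12 − 14 = -2.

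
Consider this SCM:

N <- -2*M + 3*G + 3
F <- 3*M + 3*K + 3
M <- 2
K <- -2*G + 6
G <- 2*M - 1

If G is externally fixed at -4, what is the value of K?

The intervention breaks the incoming arrows to G: G <- 2*M - 1 no longer applies, and G = -4.
K = -2*G + 6  [with G=-4]  = 14

14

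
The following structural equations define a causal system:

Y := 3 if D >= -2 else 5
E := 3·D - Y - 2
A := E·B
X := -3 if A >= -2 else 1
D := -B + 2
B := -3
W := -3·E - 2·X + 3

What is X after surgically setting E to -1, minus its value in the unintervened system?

-4

Under do(E=-1), the mechanism E := 3·D - Y - 2 is discarded; E is fixed at -1.
A = E·B  [with E=-1, B=-3]  = 3
X = -3 if A >= -2 else 1  [with A=3]  = -3
Without intervention: D = -B + 2  [with B=-3]  = 5; Y = 3 if D >= -2 else 5  [with D=5]  = 3; E = 3·D - Y - 2  [with D=5, Y=3]  = 10; A = E·B  [with E=10, B=-3]  = -30; X = -3 if A >= -2 else 1  [with A=-30]  = 1.
Change = -3 − 1 = -4.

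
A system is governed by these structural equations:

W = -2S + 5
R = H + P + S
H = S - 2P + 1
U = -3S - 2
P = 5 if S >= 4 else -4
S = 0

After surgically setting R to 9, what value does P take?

-4

do(R=9) replaces the equation R = H + P + S with the constant R = 9.
P is not downstream of the intervention, so its value is determined by the original equations.
P = 5 if S >= 4 else -4  [with S=0]  = -4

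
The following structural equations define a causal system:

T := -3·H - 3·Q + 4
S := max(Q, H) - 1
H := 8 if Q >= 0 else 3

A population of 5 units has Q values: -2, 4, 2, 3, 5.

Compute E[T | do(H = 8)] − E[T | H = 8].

3.3

The intervention sets H=8 in all 5 units regardless of Q. Recomputing T per unit gives -14, -32, -26, -29, -35; average -27.2.
Conditioning on H=8 selects the 4 unit(s) with Q ∈ {4, 2, 3, 5}. Their T values: -32, -26, -29, -35. Mean = -30.5.
Difference = -27.2 − (-30.5) = 3.3.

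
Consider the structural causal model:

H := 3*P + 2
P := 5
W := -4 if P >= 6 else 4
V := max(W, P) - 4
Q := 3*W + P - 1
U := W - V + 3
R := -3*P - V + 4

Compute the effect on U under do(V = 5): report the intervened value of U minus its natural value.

do(V=5) replaces the equation V := max(W, P) - 4 with the constant V = 5.
W = -4 if P >= 6 else 4  [with P=5]  = 4
U = W - V + 3  [with W=4, V=5]  = 2
Without intervention: W = -4 if P >= 6 else 4  [with P=5]  = 4; V = max(W, P) - 4  [with W=4, P=5]  = 1; U = W - V + 3  [with W=4, V=1]  = 6.
Change = 2 − 6 = -4.

-4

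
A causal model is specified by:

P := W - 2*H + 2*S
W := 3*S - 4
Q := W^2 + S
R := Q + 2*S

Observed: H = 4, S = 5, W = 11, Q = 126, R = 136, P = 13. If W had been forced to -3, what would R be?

24

do(W=-3) replaces the equation W := 3*S - 4 with the constant W = -3.
Q = W^2 + S  [with W=-3, S=5]  = 14
R = Q + 2*S  [with Q=14, S=5]  = 24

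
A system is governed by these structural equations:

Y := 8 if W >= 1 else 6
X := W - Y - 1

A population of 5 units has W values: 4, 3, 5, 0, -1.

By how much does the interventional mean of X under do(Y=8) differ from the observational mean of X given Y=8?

Under do(Y=8), Y's equation is replaced by Y=8 for every unit. Per-unit X: -5, -6, -4, -9, -10. Mean = -6.8.
Observing Y=8 restricts to units where Y's equation naturally yields 8: W ∈ {4, 3, 5}. In that subpopulation X = -5, -6, -4, mean -5.
Difference = -6.8 − (-5) = -1.8.

-1.8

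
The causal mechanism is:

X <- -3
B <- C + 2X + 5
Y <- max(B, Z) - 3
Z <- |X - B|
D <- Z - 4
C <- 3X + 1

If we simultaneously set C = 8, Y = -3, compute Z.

The joint intervention fixes C = 8, Y = -3, removing each variable's own equation.
B = C + 2X + 5  [with C=8, X=-3]  = 7
Z = |X - B|  [with X=-3, B=7]  = 10

10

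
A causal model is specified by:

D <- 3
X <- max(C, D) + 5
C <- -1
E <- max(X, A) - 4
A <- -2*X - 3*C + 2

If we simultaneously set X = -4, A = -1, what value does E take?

Setting X = -4, A = -1 by intervention discards those variables' equations.
E = max(X, A) - 4  [with X=-4, A=-1]  = -5

-5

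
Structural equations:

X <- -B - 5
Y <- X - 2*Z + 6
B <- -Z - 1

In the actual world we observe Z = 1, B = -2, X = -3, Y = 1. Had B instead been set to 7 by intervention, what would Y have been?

Under do(B=7), the mechanism B <- -Z - 1 is discarded; B is fixed at 7.
X = -B - 5  [with B=7]  = -12
Y = X - 2*Z + 6  [with X=-12, Z=1]  = -8

-8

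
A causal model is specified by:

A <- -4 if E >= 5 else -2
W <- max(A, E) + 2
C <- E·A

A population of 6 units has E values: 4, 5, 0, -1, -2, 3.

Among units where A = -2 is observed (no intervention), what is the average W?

2.8

E[W|A=-2] averages over only the 5 units with A=-2 (E = 4, 0, -1, -2, 3): W = 6, 2, 1, 0, 5, mean 2.8.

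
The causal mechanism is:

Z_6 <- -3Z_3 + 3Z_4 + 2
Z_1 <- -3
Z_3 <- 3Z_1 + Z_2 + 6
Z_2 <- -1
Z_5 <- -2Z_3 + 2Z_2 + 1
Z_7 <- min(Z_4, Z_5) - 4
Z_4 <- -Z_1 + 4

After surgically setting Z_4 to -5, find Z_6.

-1

Under do(Z_4=-5), the mechanism Z_4 <- -Z_1 + 4 is discarded; Z_4 is fixed at -5.
Z_3 = 3Z_1 + Z_2 + 6  [with Z_1=-3, Z_2=-1]  = -4
Z_6 = -3Z_3 + 3Z_4 + 2  [with Z_3=-4, Z_4=-5]  = -1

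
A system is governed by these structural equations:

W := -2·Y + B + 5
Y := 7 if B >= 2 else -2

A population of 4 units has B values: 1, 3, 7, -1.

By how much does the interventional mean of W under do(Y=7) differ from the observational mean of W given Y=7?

-2.5

do(Y=7) breaks Y's dependence on B. With Y=7 fixed, W across the units is -8, -6, -2, -10, mean -6.5.
Conditioning on Y=7 selects the 2 unit(s) with B ∈ {3, 7}. Their W values: -6, -2. Mean = -4.
Difference = -6.5 − (-4) = -2.5.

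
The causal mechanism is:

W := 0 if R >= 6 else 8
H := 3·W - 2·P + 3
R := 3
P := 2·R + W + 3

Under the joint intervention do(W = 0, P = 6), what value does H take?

-9

Setting W = 0, P = 6 by intervention discards those variables' equations.
H = 3·W - 2·P + 3  [with W=0, P=6]  = -9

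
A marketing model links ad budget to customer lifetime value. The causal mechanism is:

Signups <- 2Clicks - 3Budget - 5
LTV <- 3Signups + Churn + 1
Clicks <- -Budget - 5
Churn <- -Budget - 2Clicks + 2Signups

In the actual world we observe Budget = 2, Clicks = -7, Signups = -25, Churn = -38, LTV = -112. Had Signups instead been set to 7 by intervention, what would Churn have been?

The intervention breaks the incoming arrows to Signups: Signups <- 2Clicks - 3Budget - 5 no longer applies, and Signups = 7.
Clicks = -Budget - 5  [with Budget=2]  = -7
Churn = -Budget - 2Clicks + 2Signups  [with Budget=2, Clicks=-7, Signups=7]  = 26

26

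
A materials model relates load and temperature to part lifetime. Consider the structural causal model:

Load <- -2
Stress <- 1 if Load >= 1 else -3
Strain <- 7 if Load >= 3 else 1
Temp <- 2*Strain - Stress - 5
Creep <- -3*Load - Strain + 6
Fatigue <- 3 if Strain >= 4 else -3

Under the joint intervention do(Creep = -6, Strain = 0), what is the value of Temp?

-2

Under do(Creep = -6, Strain = 0), each intervened variable's structural equation is replaced by its fixed value.
Stress = 1 if Load >= 1 else -3  [with Load=-2]  = -3
Temp = 2*Strain - Stress - 5  [with Strain=0, Stress=-3]  = -2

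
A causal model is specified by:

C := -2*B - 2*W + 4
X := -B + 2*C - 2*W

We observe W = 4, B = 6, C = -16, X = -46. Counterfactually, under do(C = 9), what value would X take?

The intervention breaks the incoming arrows to C: C := -2*B - 2*W + 4 no longer applies, and C = 9.
X = -B + 2*C - 2*W  [with B=6, C=9, W=4]  = 4

4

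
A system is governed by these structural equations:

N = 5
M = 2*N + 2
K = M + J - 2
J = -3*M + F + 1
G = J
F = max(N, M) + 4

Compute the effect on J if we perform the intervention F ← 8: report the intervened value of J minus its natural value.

-8

The intervention breaks the incoming arrows to F: F = max(N, M) + 4 no longer applies, and F = 8.
M = 2*N + 2  [with N=5]  = 12
J = -3*M + F + 1  [with M=12, F=8]  = -27
Without intervention: M = 2*N + 2  [with N=5]  = 12; F = max(N, M) + 4  [with N=5, M=12]  = 16; J = -3*M + F + 1  [with M=12, F=16]  = -19.
Change = -27 − (-19) = -8.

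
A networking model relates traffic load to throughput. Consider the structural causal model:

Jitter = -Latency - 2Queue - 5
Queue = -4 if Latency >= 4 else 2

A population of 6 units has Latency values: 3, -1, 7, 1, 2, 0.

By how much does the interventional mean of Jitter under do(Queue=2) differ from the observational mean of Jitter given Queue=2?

The intervention sets Queue=2 in all 6 units regardless of Latency. Recomputing Jitter per unit gives -12, -8, -16, -10, -11, -9; average -11.
Observing Queue=2 restricts to units where Queue's equation naturally yields 2: Latency ∈ {3, -1, 1, 2, 0}. In that subpopulation Jitter = -12, -8, -10, -11, -9, mean -10.
Difference = -11 − (-10) = -1.

-1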